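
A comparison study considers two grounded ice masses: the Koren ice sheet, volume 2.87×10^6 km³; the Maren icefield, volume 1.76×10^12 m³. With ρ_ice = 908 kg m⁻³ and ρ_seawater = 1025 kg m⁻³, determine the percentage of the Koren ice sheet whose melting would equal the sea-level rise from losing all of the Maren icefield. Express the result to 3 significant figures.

Equal sea-level rise means equal mass of meltwater, i.e. equal mass of ice lost.
Ice mass of Maren: 1.598×10^15 kg; ice mass of Koren: 2.606×10^18 kg.
Fraction required = 1.598×10^15 / 2.606×10^18 = 6.13×10^-4 → 0.0613 %.

≈ 0.0613 %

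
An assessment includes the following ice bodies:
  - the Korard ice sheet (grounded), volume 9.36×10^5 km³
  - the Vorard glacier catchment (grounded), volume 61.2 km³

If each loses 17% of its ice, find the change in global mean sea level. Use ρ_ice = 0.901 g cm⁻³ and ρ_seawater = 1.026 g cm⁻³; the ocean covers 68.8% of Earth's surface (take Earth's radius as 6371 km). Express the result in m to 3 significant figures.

Korard: 0.17 × 9.36×10^5 km³ × (901/1026) = 1.397×10^5 km³ of water.
Vorard: 0.17 × 61.2 km³ × (901/1026) = 9.136 km³ of water.
Total added water ≈ 1.397×10^14 m³ over 3.51×10^14 m² → Δh = 0.398 m.

≈ 0.398 m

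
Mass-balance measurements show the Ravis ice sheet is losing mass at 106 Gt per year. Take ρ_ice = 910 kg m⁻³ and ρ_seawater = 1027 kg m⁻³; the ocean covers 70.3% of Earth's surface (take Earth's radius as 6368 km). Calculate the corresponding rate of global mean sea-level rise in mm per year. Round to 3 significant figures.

≈ 0.288 mm/yr

ρ_w = 1027 kg m⁻³. Annual water volume added = 106 Gt / ρ_w = 1.060×10^14 kg / 1027 kg m⁻³ = 1.032×10^11 m³.
Δh per year = 1.032×10^11 / 3.58×10^14 = 2.88×10^-4 m = 0.288 mm.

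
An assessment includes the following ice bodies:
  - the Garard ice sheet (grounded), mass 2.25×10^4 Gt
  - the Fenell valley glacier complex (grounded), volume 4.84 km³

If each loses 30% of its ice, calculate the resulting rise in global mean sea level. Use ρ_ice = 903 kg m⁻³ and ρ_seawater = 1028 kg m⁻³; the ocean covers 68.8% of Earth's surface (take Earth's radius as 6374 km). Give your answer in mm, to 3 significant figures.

≈ 18.7 mm

Garard: 0.3 × 2.25×10^4 Gt = 6.750×10^15 kg; dividing by ρ_w = 1028 kg m⁻³ gives 6.566×10^12 m³ of water.
Fenell: 0.3 × 4.84 km³ × (903/1028) = 1.275 km³ of water.
Total added water ≈ 6.567×10^12 m³ over 3.51×10^14 m² → Δh = 0.0187 m = 18.7 mm.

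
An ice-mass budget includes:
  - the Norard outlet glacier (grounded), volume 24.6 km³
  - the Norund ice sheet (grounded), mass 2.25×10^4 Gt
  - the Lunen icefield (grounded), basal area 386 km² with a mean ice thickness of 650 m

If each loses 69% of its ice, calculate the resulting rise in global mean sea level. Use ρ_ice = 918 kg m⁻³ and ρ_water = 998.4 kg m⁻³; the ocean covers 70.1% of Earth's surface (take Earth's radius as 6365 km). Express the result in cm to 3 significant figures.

Norard: 0.69 × 24.6 km³ × (918/998.4) = 15.61 km³ of water.
Norund: 0.69 × 2.25×10^4 Gt = 1.552×10^16 kg; dividing by ρ_w = 998.4 kg m⁻³ gives 1.555×10^13 m³ of water.
Lunen: ice volume = 386 km² × 650 m = 250.9 km³; 0.69 × 250.9 × (918/998.4) = 159.2 km³ of water.
Total added water ≈ 1.572×10^13 m³ over 3.57×10^14 m² → Δh = 0.0441 m = 4.41 cm.

≈ 4.41 cm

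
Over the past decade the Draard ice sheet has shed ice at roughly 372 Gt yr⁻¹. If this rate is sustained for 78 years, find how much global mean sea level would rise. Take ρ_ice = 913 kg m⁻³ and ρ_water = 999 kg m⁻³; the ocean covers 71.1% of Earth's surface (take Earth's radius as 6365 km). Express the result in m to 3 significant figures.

Total mass lost = 372 Gt/yr × 78 yr = 2.902×10^4 Gt = 2.902×10^16 kg.
ρ_w = 999 kg m⁻³, so water volume = 2.902×10^16 / 999 = 2.905×10^13 m³.
Δh = 2.905×10^13 / 3.62×10^14 = 0.0802 m.

≈ 0.0802 m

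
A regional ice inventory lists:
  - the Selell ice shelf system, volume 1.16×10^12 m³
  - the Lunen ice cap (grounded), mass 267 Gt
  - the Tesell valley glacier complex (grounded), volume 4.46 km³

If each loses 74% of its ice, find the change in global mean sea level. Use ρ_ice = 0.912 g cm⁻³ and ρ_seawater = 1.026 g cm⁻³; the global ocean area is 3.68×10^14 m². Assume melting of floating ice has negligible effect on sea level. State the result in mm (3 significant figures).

The Selell ice shelf system is floating and already displaces its own weight of water, so its melt adds essentially nothing to sea level.
Lunen: 0.74 × 267 Gt = 1.976×10^14 kg; dividing by ρ_w = 1.026 g cm⁻³ = 1026 kg m⁻³ gives 1.926×10^11 m³ of water.
Tesell: 0.74 × 4.46 km³ × (912/1026) = 2.934 km³ of water.
Total added water ≈ 1.955×10^11 m³ over 3.68×10^14 m² → Δh = 5.31×10^-4 m = 0.531 mm.

≈ 0.531 mm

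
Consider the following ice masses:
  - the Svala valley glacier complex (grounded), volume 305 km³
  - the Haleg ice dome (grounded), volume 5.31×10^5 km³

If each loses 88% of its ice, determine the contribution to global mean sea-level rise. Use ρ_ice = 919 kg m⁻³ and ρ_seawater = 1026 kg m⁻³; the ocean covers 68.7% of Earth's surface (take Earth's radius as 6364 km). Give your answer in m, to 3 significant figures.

Svala: 0.88 × 305 km³ × (919/1026) = 240.4 km³ of water.
Haleg: 0.88 × 5.31×10^5 km³ × (919/1026) = 4.185×10^5 km³ of water.
Total added water ≈ 4.188×10^14 m³ over 3.50×10^14 m² → Δh = 1.20 m.

≈ 1.20 m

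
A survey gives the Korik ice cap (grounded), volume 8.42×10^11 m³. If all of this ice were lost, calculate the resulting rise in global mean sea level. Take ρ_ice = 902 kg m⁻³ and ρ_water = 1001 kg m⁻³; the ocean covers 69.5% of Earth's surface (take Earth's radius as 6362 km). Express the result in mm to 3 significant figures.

≈ 2.15 mm

Korik: 8.42×10^11 m³ × (902/1001) = 7.587×10^11 m³ of water.
Spread over 3.53×10^14 m² of ocean, Δh = 7.587×10^11 / 3.53×10^14 = 2.15×10^-3 m = 2.15 mm.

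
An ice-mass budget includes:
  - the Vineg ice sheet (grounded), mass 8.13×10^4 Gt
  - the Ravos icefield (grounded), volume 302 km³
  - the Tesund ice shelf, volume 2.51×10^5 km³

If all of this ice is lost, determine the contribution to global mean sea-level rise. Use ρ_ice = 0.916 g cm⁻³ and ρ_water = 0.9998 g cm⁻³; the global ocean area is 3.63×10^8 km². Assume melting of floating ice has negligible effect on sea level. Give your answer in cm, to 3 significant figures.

≈ 22.5 cm

Vineg: 8.13×10^4 Gt = 8.130×10^16 kg; dividing by ρ_w = 0.9998 g cm⁻³ = 999.8 kg m⁻³ gives 8.132×10^13 m³ of water.
Ravos: 302 km³ × (916/999.8) = 276.7 km³ of water.
The Tesund ice shelf is floating and already displaces its own weight of water, so its melt adds essentially nothing to sea level.
Total added water ≈ 8.159×10^13 m³ over 3.63×10^14 m² → Δh = 0.225 m = 22.5 cm.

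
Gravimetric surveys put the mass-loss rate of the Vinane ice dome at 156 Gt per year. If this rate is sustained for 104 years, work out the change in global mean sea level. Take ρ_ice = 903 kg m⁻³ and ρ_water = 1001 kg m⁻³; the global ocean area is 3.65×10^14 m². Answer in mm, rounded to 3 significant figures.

≈ 44.4 mm

Total mass lost = 156 Gt/yr × 104 yr = 1.622×10^4 Gt = 1.622×10^16 kg.
ρ_w = 1001 kg m⁻³, so water volume = 1.622×10^16 / 1001 = 1.621×10^13 m³.
Δh = 1.621×10^13 / 3.65×10^14 = 0.0444 m = 44.4 mm.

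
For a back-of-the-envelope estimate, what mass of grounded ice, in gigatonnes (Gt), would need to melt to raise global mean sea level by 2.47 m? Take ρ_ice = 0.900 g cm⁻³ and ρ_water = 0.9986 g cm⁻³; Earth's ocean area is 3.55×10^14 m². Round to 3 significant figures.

Required water volume = Δh × A = 2.47 m × 3.55×10^14 m² = 8.769×10^14 m³.
ρ_w = 0.9986 g cm⁻³ = 998.6 kg m⁻³, so the mass of water = 8.769×10^14 m³ × 998.6 kg m⁻³ = 8.756×10^17 kg = 8.76×10^5 Gt (and the same mass of ice, by conservation).

≈ 8.76×10^5 Gt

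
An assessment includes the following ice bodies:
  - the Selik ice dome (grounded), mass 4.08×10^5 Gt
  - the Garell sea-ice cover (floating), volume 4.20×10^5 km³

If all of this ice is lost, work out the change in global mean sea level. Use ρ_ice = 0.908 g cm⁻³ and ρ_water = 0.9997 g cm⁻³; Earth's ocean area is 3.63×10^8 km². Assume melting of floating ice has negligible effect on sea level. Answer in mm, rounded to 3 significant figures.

≈ 1120 mm

Selik: 4.08×10^5 Gt = 4.080×10^17 kg; dividing by ρ_w = 0.9997 g cm⁻³ = 999.7 kg m⁻³ gives 4.081×10^14 m³ of water.
The Garell sea-ice cover is floating and already displaces its own weight of water, so its melt adds essentially nothing to sea level.
Total added water ≈ 4.081×10^14 m³ over 3.63×10^14 m² → Δh = 1.12 m = 1120 mm.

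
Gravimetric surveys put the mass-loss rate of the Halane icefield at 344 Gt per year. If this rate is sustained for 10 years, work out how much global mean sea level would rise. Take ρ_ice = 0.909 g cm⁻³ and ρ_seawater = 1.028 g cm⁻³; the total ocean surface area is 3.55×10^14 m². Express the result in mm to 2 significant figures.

Total mass lost = 344 Gt/yr × 10 yr = 3440 Gt = 3.440×10^15 kg.
ρ_w = 1.028 g cm⁻³ = 1028 kg m⁻³, so water volume = 3.440×10^15 / 1028 = 3.346×10^12 m³.
Δh = 3.346×10^12 / 3.55×10^14 = 9.43×10^-3 m = 9.4 mm.

≈ 9.4 mm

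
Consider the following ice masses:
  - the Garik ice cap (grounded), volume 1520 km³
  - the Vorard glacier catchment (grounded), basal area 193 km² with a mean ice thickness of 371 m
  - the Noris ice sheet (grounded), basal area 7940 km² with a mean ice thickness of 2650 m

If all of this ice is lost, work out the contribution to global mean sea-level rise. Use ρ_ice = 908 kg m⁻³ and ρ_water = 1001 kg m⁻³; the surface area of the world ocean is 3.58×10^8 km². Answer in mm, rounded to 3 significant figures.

≈ 57.3 mm

Garik: 1520 km³ × (908/1001) = 1379 km³ of water.
Vorard: ice volume = 193 km² × 371 m = 71.60 km³; 71.60 × (908/1001) = 64.95 km³ of water.
Noris: ice volume = 7940 km² × 2650 m = 2.104×10^4 km³; 2.104×10^4 × (908/1001) = 1.909×10^4 km³ of water.
Total added water ≈ 2.053×10^13 m³ over 3.58×10^14 m² → Δh = 0.0573 m = 57.3 mm.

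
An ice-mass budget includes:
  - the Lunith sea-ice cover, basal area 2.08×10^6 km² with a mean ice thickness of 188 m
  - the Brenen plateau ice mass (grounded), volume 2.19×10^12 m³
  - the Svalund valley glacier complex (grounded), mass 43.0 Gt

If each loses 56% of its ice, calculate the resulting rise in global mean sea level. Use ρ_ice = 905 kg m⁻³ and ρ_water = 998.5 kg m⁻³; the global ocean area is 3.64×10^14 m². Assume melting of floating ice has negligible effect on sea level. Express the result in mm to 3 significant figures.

The Lunith sea-ice cover is floating and already displaces its own weight of water, so its melt adds essentially nothing to sea level.
Brenen: 0.56 × 2.19×10^12 m³ × (905/998.5) = 1.112×10^12 m³ of water.
Svalund: 0.56 × 43.0 Gt = 2.408×10^13 kg; dividing by ρ_w = 998.5 kg m⁻³ gives 2.412×10^10 m³ of water.
Total added water ≈ 1.136×10^12 m³ over 3.64×10^14 m² → Δh = 3.12×10^-3 m = 3.12 mm.

≈ 3.12 mm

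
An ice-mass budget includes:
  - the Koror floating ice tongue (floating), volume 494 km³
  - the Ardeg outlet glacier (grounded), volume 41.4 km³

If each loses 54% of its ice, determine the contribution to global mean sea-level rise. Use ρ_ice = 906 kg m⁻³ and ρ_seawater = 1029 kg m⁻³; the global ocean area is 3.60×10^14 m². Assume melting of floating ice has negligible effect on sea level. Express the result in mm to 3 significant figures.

≈ 0.0547 mm

The Koror floating ice tongue is floating and already displaces its own weight of water, so its melt adds essentially nothing to sea level.
Ardeg: 0.54 × 41.4 km³ × (906/1029) = 19.68 km³ of water.
Total added water ≈ 1.968×10^10 m³ over 3.60×10^14 m² → Δh = 5.47×10^-5 m = 0.0547 mm.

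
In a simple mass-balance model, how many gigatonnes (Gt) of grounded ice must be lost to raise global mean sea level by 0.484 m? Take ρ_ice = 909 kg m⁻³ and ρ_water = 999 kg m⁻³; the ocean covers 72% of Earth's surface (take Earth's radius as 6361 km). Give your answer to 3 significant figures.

≈ 1.77×10^5 Gt

Required water volume = Δh × A = 0.484 m × 3.66×10^14 m² = 1.772×10^14 m³.
ρ_w = 999 kg m⁻³, so the mass of water = 1.772×10^14 m³ × 999 kg m⁻³ = 1.770×10^17 kg = 1.77×10^5 Gt (and the same mass of ice, by conservation).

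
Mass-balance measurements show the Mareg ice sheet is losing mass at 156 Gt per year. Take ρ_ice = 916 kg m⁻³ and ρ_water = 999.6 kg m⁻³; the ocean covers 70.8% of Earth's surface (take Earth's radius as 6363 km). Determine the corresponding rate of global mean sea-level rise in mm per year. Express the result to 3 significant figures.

≈ 0.433 mm/yr

ρ_w = 999.6 kg m⁻³. Annual water volume added = 156 Gt / ρ_w = 1.560×10^14 kg / 999.6 kg m⁻³ = 1.561×10^11 m³.
Δh per year = 1.561×10^11 / 3.60×10^14 = 4.33×10^-4 m = 0.433 mm.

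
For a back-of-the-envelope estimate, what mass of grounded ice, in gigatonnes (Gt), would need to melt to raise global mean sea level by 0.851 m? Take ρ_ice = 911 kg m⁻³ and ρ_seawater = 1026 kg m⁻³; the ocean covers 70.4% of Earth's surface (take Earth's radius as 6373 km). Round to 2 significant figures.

Required water volume = Δh × A = 0.851 m × 3.59×10^14 m² = 3.058×10^14 m³.
ρ_w = 1026 kg m⁻³, so the mass of water = 3.058×10^14 m³ × 1026 kg m⁻³ = 3.137×10^17 kg = 3.1×10^5 Gt (and the same mass of ice, by conservation).

≈ 3.1×10^5 Gt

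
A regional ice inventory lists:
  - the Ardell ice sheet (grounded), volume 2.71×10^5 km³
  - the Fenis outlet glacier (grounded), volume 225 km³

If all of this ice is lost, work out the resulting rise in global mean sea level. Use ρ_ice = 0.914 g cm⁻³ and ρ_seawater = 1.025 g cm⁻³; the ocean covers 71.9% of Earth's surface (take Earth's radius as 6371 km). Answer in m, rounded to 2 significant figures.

≈ 0.66 m

Ardell: 2.71×10^5 km³ × (914/1025) = 2.417×10^5 km³ of water.
Fenis: 225 km³ × (914/1025) = 200.6 km³ of water.
Total added water ≈ 2.419×10^14 m³ over 3.67×10^14 m² → Δh = 0.659 m.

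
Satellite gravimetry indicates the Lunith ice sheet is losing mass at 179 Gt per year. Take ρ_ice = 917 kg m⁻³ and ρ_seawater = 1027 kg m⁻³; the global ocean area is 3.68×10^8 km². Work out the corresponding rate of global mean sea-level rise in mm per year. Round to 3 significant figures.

ρ_w = 1027 kg m⁻³. Annual water volume added = 179 Gt / ρ_w = 1.790×10^14 kg / 1027 kg m⁻³ = 1.743×10^11 m³.
Δh per year = 1.743×10^11 / 3.68×10^14 = 4.74×10^-4 m = 0.474 mm.

≈ 0.474 mm/yr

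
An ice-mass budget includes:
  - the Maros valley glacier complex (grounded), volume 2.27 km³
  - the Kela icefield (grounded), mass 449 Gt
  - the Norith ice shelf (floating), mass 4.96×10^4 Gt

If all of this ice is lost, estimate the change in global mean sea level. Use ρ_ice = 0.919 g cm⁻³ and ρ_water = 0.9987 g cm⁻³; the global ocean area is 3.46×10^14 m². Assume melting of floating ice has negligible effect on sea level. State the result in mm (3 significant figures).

Maros: 2.27 km³ × (919/998.7) = 2.089 km³ of water.
Kela: 449 Gt = 4.490×10^14 kg; dividing by ρ_w = 0.9987 g cm⁻³ = 998.7 kg m⁻³ gives 4.496×10^11 m³ of water.
The Norith ice shelf is floating and already displaces its own weight of water, so its melt adds essentially nothing to sea level.
Total added water ≈ 4.517×10^11 m³ over 3.46×10^14 m² → Δh = 1.31×10^-3 m = 1.31 mm.

≈ 1.31 mm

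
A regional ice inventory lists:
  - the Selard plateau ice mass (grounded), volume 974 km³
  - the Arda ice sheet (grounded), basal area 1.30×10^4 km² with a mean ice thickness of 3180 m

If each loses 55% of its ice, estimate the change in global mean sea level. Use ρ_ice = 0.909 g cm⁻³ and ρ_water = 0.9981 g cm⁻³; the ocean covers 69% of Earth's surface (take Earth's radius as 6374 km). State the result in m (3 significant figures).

≈ 0.0602 m

Selard: 0.55 × 974 km³ × (909/998.1) = 487.9 km³ of water.
Arda: ice volume = 1.30×10^4 km² × 3180 m = 4.134×10^4 km³; 0.55 × 4.134×10^4 × (909/998.1) = 2.071×10^4 km³ of water.
Total added water ≈ 2.120×10^13 m³ over 3.52×10^14 m² → Δh = 0.0602 m.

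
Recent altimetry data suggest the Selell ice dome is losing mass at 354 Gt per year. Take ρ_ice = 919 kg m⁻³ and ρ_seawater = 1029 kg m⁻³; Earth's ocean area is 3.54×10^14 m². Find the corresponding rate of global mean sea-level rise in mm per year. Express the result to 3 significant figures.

≈ 0.972 mm/yr

ρ_w = 1029 kg m⁻³. Annual water volume added = 354 Gt / ρ_w = 3.540×10^14 kg / 1029 kg m⁻³ = 3.440×10^11 m³.
Δh per year = 3.440×10^11 / 3.54×10^14 = 9.72×10^-4 m = 0.972 mm.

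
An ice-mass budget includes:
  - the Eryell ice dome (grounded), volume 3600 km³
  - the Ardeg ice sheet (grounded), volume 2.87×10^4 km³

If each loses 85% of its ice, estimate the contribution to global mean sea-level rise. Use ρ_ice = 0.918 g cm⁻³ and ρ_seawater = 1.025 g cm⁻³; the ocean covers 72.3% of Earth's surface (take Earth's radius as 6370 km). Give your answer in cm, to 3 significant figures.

≈ 6.67 cm

Eryell: 0.85 × 3600 km³ × (918/1025) = 2741 km³ of water.
Ardeg: 0.85 × 2.87×10^4 km³ × (918/1025) = 2.185×10^4 km³ of water.
Total added water ≈ 2.459×10^13 m³ over 3.69×10^14 m² → Δh = 0.0667 m = 6.67 cm.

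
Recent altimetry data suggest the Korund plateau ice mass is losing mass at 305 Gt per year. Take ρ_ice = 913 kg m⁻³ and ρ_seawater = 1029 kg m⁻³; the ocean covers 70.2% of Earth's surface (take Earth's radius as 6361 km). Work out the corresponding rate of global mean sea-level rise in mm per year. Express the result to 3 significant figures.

ρ_w = 1029 kg m⁻³. Annual water volume added = 305 Gt / ρ_w = 3.050×10^14 kg / 1029 kg m⁻³ = 2.964×10^11 m³.
Δh per year = 2.964×10^11 / 3.57×10^14 = 8.30×10^-4 m = 0.830 mm.

≈ 0.830 mm/yr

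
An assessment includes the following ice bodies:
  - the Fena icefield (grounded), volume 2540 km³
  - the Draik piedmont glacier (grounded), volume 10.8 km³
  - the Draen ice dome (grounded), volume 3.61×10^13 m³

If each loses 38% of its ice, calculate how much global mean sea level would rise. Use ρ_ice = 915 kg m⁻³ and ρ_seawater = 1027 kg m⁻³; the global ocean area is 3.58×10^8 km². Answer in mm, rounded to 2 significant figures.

Fena: 0.38 × 2540 km³ × (915/1027) = 859.9 km³ of water.
Draik: 0.38 × 10.8 km³ × (915/1027) = 3.656 km³ of water.
Draen: 0.38 × 3.61×10^13 m³ × (915/1027) = 1.222×10^13 m³ of water.
Total added water ≈ 1.309×10^13 m³ over 3.58×10^14 m² → Δh = 0.0366 m = 37 mm.

≈ 37 mm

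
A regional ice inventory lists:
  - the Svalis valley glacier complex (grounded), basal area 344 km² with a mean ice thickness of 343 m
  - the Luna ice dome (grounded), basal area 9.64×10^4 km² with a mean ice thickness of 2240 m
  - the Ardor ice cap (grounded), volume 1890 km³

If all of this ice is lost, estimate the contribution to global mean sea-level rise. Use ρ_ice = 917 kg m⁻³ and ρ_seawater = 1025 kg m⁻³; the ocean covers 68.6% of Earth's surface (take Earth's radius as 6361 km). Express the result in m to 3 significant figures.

Svalis: ice volume = 344 km² × 343 m = 118.0 km³; 118.0 × (917/1025) = 105.6 km³ of water.
Luna: ice volume = 9.64×10^4 km² × 2240 m = 2.159×10^5 km³; 2.159×10^5 × (917/1025) = 1.932×10^5 km³ of water.
Ardor: 1890 km³ × (917/1025) = 1691 km³ of water.
Total added water ≈ 1.950×10^14 m³ over 3.49×10^14 m² → Δh = 0.559 m.

≈ 0.559 m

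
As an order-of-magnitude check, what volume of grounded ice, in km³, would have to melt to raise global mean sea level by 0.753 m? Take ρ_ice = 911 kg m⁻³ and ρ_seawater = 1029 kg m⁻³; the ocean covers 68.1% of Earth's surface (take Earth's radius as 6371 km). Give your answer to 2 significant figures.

Required water volume = Δh × A = 0.753 m × 3.47×10^14 m² = 2.616×10^14 m³ = 2.616×10^5 km³.
Ice volume = water volume × ρ_w/ρ_ice = 2.616×10^5 × 1029/911 = 3.0×10^5 km³.

≈ 3.0×10^5 km³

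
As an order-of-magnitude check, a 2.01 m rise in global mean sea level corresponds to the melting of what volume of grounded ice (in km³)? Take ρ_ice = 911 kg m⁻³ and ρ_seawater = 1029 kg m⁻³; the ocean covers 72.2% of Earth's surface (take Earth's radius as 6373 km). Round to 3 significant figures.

Required water volume = Δh × A = 2.01 m × 3.68×10^14 m² = 7.407×10^14 m³ = 7.407×10^5 km³.
Ice volume = water volume × ρ_w/ρ_ice = 7.407×10^5 × 1029/911 = 8.37×10^5 km³.

≈ 8.37×10^5 km³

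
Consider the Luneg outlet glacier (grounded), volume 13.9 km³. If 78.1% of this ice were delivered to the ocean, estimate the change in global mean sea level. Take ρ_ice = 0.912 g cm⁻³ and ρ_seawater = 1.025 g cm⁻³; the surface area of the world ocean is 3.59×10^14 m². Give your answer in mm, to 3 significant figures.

≈ 0.0269 mm

Luneg: 0.781 × 13.9 km³ × (912/1025) = 9.659 km³ of water.
Spread over 3.59×10^14 m² of ocean, Δh = 9.659×10^9 / 3.59×10^14 = 2.69×10^-5 m = 0.0269 mm.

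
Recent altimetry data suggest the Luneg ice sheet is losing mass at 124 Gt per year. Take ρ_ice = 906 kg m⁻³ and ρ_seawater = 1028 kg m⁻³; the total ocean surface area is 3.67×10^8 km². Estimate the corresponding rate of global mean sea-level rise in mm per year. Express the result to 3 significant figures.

≈ 0.329 mm/yr

ρ_w = 1028 kg m⁻³. Annual water volume added = 124 Gt / ρ_w = 1.240×10^14 kg / 1028 kg m⁻³ = 1.206×10^11 m³.
Δh per year = 1.206×10^11 / 3.67×10^14 = 3.29×10^-4 m = 0.329 mm.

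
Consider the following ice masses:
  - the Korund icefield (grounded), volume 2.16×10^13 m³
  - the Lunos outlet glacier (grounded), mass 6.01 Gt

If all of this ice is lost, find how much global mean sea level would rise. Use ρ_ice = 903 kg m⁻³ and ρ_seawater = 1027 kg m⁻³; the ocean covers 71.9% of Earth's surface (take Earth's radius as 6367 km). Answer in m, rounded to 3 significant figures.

≈ 0.0519 m

Korund: 2.16×10^13 m³ × (903/1027) = 1.899×10^13 m³ of water.
Lunos: 6.01 Gt = 6.010×10^12 kg; dividing by ρ_w = 1027 kg m⁻³ gives 5.852×10^9 m³ of water.
Total added water ≈ 1.900×10^13 m³ over 3.66×10^14 m² → Δh = 0.0519 m.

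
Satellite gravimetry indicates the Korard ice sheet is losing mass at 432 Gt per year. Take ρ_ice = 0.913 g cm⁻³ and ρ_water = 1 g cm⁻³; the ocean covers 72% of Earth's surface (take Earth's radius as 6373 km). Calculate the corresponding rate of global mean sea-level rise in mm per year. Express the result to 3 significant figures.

≈ 1.18 mm/yr

ρ_w = 1 g cm⁻³ = 1000 kg m⁻³. Annual water volume added = 432 Gt / ρ_w = 4.320×10^14 kg / 1000 kg m⁻³ = 4.320×10^11 m³.
Δh per year = 4.320×10^11 / 3.67×10^14 = 1.18×10^-3 m = 1.18 mm.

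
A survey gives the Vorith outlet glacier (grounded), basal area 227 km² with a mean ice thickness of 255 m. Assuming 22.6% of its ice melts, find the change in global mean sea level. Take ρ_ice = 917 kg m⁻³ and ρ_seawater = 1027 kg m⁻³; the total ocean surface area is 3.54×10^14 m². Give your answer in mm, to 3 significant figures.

≈ 0.0330 mm

Vorith: ice volume = 227 km² × 255 m = 57.88 km³; 0.226 × 57.88 × (917/1027) = 11.68 km³ of water.
Spread over 3.54×10^14 m² of ocean, Δh = 1.168×10^10 / 3.54×10^14 = 3.30×10^-5 m = 0.0330 mm.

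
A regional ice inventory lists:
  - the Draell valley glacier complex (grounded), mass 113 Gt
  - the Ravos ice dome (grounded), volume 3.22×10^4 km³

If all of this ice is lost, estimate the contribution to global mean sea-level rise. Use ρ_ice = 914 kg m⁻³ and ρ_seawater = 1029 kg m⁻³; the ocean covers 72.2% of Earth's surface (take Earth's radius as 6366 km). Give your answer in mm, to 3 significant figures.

Draell: 113 Gt = 1.130×10^14 kg; dividing by ρ_w = 1029 kg m⁻³ gives 1.098×10^11 m³ of water.
Ravos: 3.22×10^4 km³ × (914/1029) = 2.860×10^4 km³ of water.
Total added water ≈ 2.871×10^13 m³ over 3.68×10^14 m² → Δh = 0.0781 m = 78.1 mm.

≈ 78.1 mm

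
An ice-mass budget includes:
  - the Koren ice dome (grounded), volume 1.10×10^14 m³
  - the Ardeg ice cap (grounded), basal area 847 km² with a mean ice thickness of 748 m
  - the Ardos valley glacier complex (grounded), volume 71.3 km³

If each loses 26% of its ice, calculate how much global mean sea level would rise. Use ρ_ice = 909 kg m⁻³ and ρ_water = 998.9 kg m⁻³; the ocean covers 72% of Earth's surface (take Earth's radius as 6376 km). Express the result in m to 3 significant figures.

≈ 0.0712 m

Koren: 0.26 × 1.10×10^14 m³ × (909/998.9) = 2.603×10^13 m³ of water.
Ardeg: ice volume = 847 km² × 748 m = 633.6 km³; 0.26 × 633.6 × (909/998.9) = 149.9 km³ of water.
Ardos: 0.26 × 71.3 km³ × (909/998.9) = 16.87 km³ of water.
Total added water ≈ 2.619×10^13 m³ over 3.68×10^14 m² → Δh = 0.0712 m.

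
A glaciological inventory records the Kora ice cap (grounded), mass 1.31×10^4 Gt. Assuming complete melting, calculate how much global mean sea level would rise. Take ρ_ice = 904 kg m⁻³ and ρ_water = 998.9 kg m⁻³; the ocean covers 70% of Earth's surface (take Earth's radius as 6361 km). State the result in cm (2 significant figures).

Kora: 1.31×10^4 Gt = 1.310×10^16 kg; dividing by ρ_w = 998.9 kg m⁻³ gives 1.311×10^13 m³ of water.
Spread over 3.56×10^14 m² of ocean, Δh = 1.311×10^13 / 3.56×10^14 = 0.0368 m = 3.7 cm.

≈ 3.7 cm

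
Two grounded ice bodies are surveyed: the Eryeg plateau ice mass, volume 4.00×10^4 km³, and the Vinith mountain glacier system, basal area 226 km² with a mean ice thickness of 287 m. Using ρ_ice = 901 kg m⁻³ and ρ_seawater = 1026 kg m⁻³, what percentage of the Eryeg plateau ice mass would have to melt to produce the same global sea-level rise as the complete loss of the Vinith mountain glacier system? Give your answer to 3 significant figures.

Equal sea-level rise means equal mass of meltwater, i.e. equal mass of ice lost.
Ice mass of Vinith: 5.844×10^13 kg; ice mass of Eryeg: 3.604×10^16 kg.
Fraction required = 5.844×10^13 / 3.604×10^16 = 1.62×10^-3 → 0.162 %.

≈ 0.162 %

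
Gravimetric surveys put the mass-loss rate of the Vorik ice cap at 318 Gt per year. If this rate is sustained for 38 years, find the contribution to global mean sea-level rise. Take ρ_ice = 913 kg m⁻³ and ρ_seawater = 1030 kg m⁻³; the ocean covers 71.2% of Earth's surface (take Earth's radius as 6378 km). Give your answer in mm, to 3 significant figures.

Total mass lost = 318 Gt/yr × 38 yr = 1.208×10^4 Gt = 1.208×10^16 kg.
ρ_w = 1030 kg m⁻³, so water volume = 1.208×10^16 / 1030 = 1.173×10^13 m³.
Δh = 1.173×10^13 / 3.64×10^14 = 0.0322 m = 32.2 mm.

≈ 32.2 mm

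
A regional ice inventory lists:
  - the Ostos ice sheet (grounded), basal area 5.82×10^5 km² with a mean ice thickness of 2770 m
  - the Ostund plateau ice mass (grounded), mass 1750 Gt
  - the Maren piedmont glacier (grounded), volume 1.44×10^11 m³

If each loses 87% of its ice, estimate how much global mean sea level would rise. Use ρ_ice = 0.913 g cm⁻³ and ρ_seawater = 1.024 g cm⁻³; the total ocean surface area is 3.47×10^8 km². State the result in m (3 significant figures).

Ostos: ice volume = 5.82×10^5 km² × 2770 m = 1.612×10^6 km³; 0.87 × 1.612×10^6 × (913/1024) = 1.251×10^6 km³ of water.
Ostund: 0.87 × 1750 Gt = 1.522×10^15 kg; dividing by ρ_w = 1.024 g cm⁻³ = 1024 kg m⁻³ gives 1.487×10^12 m³ of water.
Maren: 0.87 × 1.44×10^11 m³ × (913/1024) = 1.117×10^11 m³ of water.
Total added water ≈ 1.252×10^15 m³ over 3.47×10^14 m² → Δh = 3.61 m.

≈ 3.61 m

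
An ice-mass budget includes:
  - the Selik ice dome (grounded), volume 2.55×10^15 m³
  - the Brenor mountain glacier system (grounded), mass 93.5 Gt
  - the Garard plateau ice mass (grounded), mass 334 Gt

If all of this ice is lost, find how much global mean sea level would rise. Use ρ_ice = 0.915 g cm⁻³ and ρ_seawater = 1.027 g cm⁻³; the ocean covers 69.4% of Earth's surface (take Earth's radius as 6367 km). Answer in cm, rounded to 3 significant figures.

≈ 643 cm

Selik: 2.55×10^15 m³ × (915/1027) = 2.272×10^15 m³ of water.
Brenor: 93.5 Gt = 9.350×10^13 kg; dividing by ρ_w = 1.027 g cm⁻³ = 1027 kg m⁻³ gives 9.104×10^10 m³ of water.
Garard: 334 Gt = 3.340×10^14 kg; dividing by ρ_w = 1027 kg m⁻³ gives 3.252×10^11 m³ of water.
Total added water ≈ 2.272×10^15 m³ over 3.54×10^14 m² → Δh = 6.43 m = 643 cm.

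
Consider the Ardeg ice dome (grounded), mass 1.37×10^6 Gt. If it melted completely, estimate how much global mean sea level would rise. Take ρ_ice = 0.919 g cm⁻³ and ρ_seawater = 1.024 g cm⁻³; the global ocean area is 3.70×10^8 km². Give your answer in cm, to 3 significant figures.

≈ 362 cm

Ardeg: 1.37×10^6 Gt = 1.370×10^18 kg; dividing by ρ_w = 1.024 g cm⁻³ = 1024 kg m⁻³ gives 1.338×10^15 m³ of water.
Spread over 3.70×10^14 m² of ocean, Δh = 1.338×10^15 / 3.70×10^14 = 3.62 m = 362 cm.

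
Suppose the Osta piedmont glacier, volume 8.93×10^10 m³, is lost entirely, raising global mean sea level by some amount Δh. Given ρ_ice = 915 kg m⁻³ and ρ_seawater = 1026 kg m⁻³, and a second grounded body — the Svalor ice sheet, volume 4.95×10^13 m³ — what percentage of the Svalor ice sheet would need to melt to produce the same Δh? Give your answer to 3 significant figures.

≈ 0.180 %

Equal sea-level rise means equal mass of meltwater, i.e. equal mass of ice lost.
Ice mass of Osta: 8.171×10^13 kg; ice mass of Svalor: 4.529×10^16 kg.
Fraction required = 8.171×10^13 / 4.529×10^16 = 1.80×10^-3 → 0.180 %.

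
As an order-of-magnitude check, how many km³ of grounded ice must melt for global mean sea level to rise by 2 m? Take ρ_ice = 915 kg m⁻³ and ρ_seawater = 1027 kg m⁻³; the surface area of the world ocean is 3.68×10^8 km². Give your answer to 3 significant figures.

≈ 8.26×10^5 km³

Required water volume = Δh × A = 2 m × 3.68×10^14 m² = 7.360×10^14 m³ = 7.360×10^5 km³.
Ice volume = water volume × ρ_w/ρ_ice = 7.360×10^5 × 1027/915 = 8.26×10^5 km³.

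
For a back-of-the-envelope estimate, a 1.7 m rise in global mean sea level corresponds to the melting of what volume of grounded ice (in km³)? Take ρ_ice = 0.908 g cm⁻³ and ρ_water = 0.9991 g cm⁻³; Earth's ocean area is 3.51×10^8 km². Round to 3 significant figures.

Required water volume = Δh × A = 1.7 m × 3.51×10^14 m² = 5.967×10^14 m³ = 5.967×10^5 km³.
Ice volume = water volume × ρ_w/ρ_ice = 5.967×10^5 × 999.1/908 = 6.57×10^5 km³.

≈ 6.57×10^5 km³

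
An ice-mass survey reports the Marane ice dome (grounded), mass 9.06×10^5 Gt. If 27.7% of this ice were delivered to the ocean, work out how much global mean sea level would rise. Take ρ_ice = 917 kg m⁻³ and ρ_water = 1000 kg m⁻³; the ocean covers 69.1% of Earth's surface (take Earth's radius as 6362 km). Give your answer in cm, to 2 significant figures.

≈ 71 cm

Marane: 0.277 × 9.06×10^5 Gt = 2.510×10^17 kg; dividing by ρ_w = 1000 kg m⁻³ gives 2.510×10^14 m³ of water.
Spread over 3.51×10^14 m² of ocean, Δh = 2.510×10^14 / 3.51×10^14 = 0.714 m = 71 cm.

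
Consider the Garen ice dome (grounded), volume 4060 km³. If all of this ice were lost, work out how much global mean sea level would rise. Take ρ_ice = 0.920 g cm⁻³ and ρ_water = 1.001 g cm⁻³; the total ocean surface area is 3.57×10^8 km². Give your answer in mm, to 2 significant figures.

Garen: 4060 km³ × (920/1001) = 3731 km³ of water.
Spread over 3.57×10^14 m² of ocean, Δh = 3.731×10^12 / 3.57×10^14 = 0.0105 m = 10 mm.

≈ 10 mm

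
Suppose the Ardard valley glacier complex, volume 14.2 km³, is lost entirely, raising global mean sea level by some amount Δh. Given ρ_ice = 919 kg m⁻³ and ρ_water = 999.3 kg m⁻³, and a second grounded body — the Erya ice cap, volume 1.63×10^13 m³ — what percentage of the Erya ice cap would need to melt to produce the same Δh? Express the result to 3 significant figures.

Equal sea-level rise means equal mass of meltwater, i.e. equal mass of ice lost.
Ice mass of Ardard: 1.305×10^13 kg; ice mass of Erya: 1.498×10^16 kg.
Fraction required = 1.305×10^13 / 1.498×10^16 = 8.71×10^-4 → 0.0871 %.

≈ 0.0871 %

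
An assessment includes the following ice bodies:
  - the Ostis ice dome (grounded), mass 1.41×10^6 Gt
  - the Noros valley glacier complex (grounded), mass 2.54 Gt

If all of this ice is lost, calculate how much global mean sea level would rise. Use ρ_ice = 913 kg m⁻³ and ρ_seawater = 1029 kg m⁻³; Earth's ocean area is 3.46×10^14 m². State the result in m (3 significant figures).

Ostis: 1.41×10^6 Gt = 1.410×10^18 kg; dividing by ρ_w = 1029 kg m⁻³ gives 1.370×10^15 m³ of water.
Noros: 2.54 Gt = 2.540×10^12 kg; dividing by ρ_w = 1029 kg m⁻³ gives 2.468×10^9 m³ of water.
Total added water ≈ 1.370×10^15 m³ over 3.46×10^14 m² → Δh = 3.96 m.

≈ 3.96 m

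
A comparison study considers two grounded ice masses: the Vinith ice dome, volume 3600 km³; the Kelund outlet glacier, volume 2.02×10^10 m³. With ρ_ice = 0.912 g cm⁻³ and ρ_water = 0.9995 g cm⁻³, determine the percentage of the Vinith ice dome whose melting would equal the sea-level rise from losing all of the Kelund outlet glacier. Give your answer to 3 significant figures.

≈ 0.561 %

Equal sea-level rise means equal mass of meltwater, i.e. equal mass of ice lost.
Ice mass of Kelund: 1.842×10^13 kg; ice mass of Vinith: 3.283×10^15 kg.
Fraction required = 1.842×10^13 / 3.283×10^15 = 5.61×10^-3 → 0.561 %.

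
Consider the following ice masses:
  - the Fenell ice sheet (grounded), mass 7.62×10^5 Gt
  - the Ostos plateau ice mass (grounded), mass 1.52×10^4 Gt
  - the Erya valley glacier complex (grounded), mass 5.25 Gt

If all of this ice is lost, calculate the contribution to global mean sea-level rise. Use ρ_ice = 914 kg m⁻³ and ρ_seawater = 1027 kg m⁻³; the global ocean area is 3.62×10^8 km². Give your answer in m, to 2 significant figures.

Fenell: 7.62×10^5 Gt = 7.620×10^17 kg; dividing by ρ_w = 1027 kg m⁻³ gives 7.420×10^14 m³ of water.
Ostos: 1.52×10^4 Gt = 1.520×10^16 kg; dividing by ρ_w = 1027 kg m⁻³ gives 1.480×10^13 m³ of water.
Erya: 5.25 Gt = 5.250×10^12 kg; dividing by ρ_w = 1027 kg m⁻³ gives 5.112×10^9 m³ of water.
Total added water ≈ 7.568×10^14 m³ over 3.62×10^14 m² → Δh = 2.09 m.

≈ 2.1 m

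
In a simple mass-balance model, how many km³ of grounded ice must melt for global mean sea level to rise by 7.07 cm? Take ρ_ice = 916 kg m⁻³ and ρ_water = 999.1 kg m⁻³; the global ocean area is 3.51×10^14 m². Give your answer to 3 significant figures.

Required water volume = Δh × A = 0.0707 m × 3.51×10^14 m² = 2.482×10^13 m³ = 2.482×10^4 km³.
Ice volume = water volume × ρ_w/ρ_ice = 2.482×10^4 × 999.1/916 = 2.71×10^4 km³.

≈ 2.71×10^4 km³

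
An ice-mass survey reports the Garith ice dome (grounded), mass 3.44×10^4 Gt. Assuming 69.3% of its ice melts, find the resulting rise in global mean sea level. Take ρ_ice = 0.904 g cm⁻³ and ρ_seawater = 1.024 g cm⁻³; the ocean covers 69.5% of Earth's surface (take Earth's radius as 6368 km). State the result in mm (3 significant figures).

Garith: 0.693 × 3.44×10^4 Gt = 2.384×10^16 kg; dividing by ρ_w = 1.024 g cm⁻³ = 1024 kg m⁻³ gives 2.328×10^13 m³ of water.
Spread over 3.54×10^14 m² of ocean, Δh = 2.328×10^13 / 3.54×10^14 = 0.0657 m = 65.7 mm.

≈ 65.7 mm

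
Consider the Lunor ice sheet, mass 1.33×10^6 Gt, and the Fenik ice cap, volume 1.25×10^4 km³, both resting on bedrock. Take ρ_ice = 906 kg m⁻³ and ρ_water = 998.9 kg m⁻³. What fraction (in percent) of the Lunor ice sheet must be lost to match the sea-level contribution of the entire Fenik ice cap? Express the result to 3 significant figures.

≈ 0.852 %

Equal sea-level rise means equal mass of meltwater, i.e. equal mass of ice lost.
Ice mass of Fenik: 1.132×10^16 kg; ice mass of Lunor: 1.330×10^18 kg.
Fraction required = 1.132×10^16 / 1.330×10^18 = 8.52×10^-3 → 0.852 %.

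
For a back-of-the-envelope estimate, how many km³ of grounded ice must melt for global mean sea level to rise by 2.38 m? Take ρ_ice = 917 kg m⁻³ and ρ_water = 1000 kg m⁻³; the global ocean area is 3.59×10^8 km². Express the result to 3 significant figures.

Required water volume = Δh × A = 2.38 m × 3.59×10^14 m² = 8.544×10^14 m³ = 8.544×10^5 km³.
Ice volume = water volume × ρ_w/ρ_ice = 8.544×10^5 × 1000/917 = 9.32×10^5 km³.

≈ 9.32×10^5 km³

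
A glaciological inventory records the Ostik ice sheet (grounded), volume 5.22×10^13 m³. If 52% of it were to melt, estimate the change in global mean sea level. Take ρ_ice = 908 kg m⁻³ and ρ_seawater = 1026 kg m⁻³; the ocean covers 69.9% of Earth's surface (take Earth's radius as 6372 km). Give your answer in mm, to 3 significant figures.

≈ 67.4 mm

Ostik: 0.52 × 5.22×10^13 m³ × (908/1026) = 2.402×10^13 m³ of water.
Spread over 3.57×10^14 m² of ocean, Δh = 2.402×10^13 / 3.57×10^14 = 0.0674 m = 67.4 mm.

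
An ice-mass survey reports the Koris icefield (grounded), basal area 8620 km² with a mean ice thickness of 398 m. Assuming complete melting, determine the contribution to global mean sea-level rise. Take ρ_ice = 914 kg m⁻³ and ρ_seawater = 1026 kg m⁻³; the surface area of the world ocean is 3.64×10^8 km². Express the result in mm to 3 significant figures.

≈ 8.40 mm

Koris: ice volume = 8620 km² × 398 m = 3431 km³; 3431 × (914/1026) = 3056 km³ of water.
Spread over 3.64×10^14 m² of ocean, Δh = 3.056×10^12 / 3.64×10^14 = 8.40×10^-3 m = 8.40 mm.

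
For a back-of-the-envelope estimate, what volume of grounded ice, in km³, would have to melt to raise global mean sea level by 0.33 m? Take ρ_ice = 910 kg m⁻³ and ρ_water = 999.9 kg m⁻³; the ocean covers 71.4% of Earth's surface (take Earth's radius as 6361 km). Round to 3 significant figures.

≈ 1.32×10^5 km³

Required water volume = Δh × A = 0.33 m × 3.63×10^14 m² = 1.198×10^14 m³ = 1.198×10^5 km³.
Ice volume = water volume × ρ_w/ρ_ice = 1.198×10^5 × 999.9/910 = 1.32×10^5 km³.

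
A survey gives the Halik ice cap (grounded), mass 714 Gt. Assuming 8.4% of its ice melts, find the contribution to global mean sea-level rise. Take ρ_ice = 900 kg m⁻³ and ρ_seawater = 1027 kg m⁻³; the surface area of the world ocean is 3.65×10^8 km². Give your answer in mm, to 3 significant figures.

Halik: 0.084 × 714 Gt = 5.998×10^13 kg; dividing by ρ_w = 1027 kg m⁻³ gives 5.840×10^10 m³ of water.
Spread over 3.65×10^14 m² of ocean, Δh = 5.840×10^10 / 3.65×10^14 = 1.60×10^-4 m = 0.160 mm.

≈ 0.160 mm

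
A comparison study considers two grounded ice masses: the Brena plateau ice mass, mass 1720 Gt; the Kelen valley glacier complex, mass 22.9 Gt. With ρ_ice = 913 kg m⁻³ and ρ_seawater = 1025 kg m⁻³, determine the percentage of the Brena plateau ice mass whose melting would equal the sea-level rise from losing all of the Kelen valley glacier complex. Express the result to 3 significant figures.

≈ 1.33 %

Equal sea-level rise means equal mass of meltwater, i.e. equal mass of ice lost.
Ice mass of Kelen: 2.290×10^13 kg; ice mass of Brena: 1.720×10^15 kg.
Fraction required = 2.290×10^13 / 1.720×10^15 = 0.0133 → 1.33 %.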